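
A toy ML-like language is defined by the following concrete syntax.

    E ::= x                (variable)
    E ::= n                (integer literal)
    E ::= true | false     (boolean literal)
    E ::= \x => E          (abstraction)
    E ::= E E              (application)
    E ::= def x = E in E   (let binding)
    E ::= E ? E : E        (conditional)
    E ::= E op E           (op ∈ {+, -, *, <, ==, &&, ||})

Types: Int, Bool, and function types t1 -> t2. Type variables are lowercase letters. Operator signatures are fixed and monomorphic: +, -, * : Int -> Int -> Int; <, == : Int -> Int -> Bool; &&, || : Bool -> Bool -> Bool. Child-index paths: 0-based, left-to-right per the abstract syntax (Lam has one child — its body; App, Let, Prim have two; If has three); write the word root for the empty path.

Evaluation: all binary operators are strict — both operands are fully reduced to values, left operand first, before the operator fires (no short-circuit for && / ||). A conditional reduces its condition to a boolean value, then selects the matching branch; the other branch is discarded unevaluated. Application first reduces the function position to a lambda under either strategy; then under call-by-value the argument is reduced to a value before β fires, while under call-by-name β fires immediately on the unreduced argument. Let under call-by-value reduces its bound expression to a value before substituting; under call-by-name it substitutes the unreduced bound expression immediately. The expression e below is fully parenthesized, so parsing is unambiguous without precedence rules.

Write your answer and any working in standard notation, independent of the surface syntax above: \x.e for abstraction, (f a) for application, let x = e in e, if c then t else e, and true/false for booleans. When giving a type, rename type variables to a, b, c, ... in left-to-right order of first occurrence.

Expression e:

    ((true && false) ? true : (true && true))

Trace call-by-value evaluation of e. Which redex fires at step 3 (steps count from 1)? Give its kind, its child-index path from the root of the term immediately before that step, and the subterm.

Answer: delta at root : (true && true)

Derivation:
step 0: (if (true && false) then true else (true && true))
step 1: [delta@0] (if false then true else (true && true))
step 2: [if@root] (true && true)
step 3: [delta@root] true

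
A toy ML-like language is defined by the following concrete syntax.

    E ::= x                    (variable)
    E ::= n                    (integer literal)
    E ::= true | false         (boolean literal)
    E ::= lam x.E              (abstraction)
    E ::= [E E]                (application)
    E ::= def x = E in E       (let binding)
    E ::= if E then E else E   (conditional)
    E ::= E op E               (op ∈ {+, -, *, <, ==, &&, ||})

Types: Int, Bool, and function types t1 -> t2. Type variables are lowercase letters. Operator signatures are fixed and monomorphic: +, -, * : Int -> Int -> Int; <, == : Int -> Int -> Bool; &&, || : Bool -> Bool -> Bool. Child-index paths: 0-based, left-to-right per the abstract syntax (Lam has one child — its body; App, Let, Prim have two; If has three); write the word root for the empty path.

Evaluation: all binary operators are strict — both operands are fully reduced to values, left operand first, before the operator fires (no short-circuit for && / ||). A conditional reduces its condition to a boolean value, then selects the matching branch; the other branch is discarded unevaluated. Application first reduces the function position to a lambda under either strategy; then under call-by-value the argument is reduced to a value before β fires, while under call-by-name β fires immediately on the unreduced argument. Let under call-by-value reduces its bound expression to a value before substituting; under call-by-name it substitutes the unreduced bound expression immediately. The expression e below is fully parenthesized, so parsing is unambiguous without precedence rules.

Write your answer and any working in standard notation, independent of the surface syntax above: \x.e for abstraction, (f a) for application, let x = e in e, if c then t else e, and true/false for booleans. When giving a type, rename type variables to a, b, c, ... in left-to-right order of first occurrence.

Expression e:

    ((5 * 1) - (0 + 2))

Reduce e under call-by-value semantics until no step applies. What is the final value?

Trace:
step 0: ((5 * 1) - (0 + 2))
step 1: [delta@0] (5 - (0 + 2))
step 2: [delta@1] (5 - 2)
step 3: [delta@root] 3

Answer: 3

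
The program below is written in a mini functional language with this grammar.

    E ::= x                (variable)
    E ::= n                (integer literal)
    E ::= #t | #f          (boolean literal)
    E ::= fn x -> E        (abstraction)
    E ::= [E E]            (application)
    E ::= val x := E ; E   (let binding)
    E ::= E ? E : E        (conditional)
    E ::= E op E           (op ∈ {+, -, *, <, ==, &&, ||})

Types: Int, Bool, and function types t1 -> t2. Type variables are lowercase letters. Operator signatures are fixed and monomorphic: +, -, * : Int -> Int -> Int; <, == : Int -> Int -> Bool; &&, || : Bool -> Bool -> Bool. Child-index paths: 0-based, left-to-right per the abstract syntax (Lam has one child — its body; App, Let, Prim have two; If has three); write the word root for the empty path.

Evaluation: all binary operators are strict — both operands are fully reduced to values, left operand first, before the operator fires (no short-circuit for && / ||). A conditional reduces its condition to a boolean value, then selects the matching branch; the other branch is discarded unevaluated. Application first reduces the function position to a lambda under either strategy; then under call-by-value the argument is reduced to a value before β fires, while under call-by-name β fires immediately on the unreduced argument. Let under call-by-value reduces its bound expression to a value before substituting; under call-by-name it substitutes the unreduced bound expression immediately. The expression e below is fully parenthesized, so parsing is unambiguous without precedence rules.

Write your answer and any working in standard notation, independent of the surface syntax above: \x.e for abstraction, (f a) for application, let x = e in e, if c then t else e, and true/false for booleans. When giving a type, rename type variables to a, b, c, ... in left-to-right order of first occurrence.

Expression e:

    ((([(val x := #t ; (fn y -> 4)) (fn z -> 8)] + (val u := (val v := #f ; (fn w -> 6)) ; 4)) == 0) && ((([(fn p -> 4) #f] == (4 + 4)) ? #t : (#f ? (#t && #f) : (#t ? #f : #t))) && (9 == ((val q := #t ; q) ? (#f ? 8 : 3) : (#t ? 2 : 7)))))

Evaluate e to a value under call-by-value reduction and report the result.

Working:
step 0: (((((let x = true in (\y.4)) (\z.8)) + (let u = (let v = false in (\w.6)) in 4)) == 0) && ((if (((\p.4) false) == (4 + 4)) then true else (if false then (true && false) else (if true then false else true))) && (9 == (if (let q = true in q) then (if false then 8 else 3) else (if true then 2 else 7)))))
step 1: [let@0.0.0.0] (((((\y.4) (\z.8)) + (let u = (let v = false in (\w.6)) in 4)) == 0) && ((if (((\p.4) false) == (4 + 4)) then true else (if false then (true && false) else (if true then false else true))) && (9 == (if (let q = true in q) then (if false then 8 else 3) else (if true then 2 else 7)))))
step 2: [beta@0.0.0] (((4 + (let u = (let v = false in (\w.6)) in 4)) == 0) && ((if (((\p.4) false) == (4 + 4)) then true else (if false then (true && false) else (if true then false else true))) && (9 == (if (let q = true in q) then (if false then 8 else 3) else (if true then 2 else 7)))))
step 3: [let@0.0.1.0] (((4 + (let u = (\w.6) in 4)) == 0) && ((if (((\p.4) false) == (4 + 4)) then true else (if false then (true && false) else (if true then false else true))) && (9 == (if (let q = true in q) then (if false then 8 else 3) else (if true then 2 else 7)))))
step 4: [let@0.0.1] (((4 + 4) == 0) && ((if (((\p.4) false) == (4 + 4)) then true else (if false then (true && false) else (if true then false else true))) && (9 == (if (let q = true in q) then (if false then 8 else 3) else (if true then 2 else 7)))))
step 5: [delta@0.0] ((8 == 0) && ((if (((\p.4) false) == (4 + 4)) then true else (if false then (true && false) else (if true then false else true))) && (9 == (if (let q = true in q) then (if false then 8 else 3) else (if true then 2 else 7)))))
step 6: [delta@0] (false && ((if (((\p.4) false) == (4 + 4)) then true else (if false then (true && false) else (if true then false else true))) && (9 == (if (let q = true in q) then (if false then 8 else 3) else (if true then 2 else 7)))))
step 7: [beta@1.0.0.0] (false && ((if (4 == (4 + 4)) then true else (if false then (true && false) else (if true then false else true))) && (9 == (if (let q = true in q) then (if false then 8 else 3) else (if true then 2 else 7)))))
step 8: [delta@1.0.0.1] (false && ((if (4 == 8) then true else (if false then (true && false) else (if true then false else true))) && (9 == (if (let q = true in q) then (if false then 8 else 3) else (if true then 2 else 7)))))
step 9: [delta@1.0.0] (false && ((if false then true else (if false then (true && false) else (if true then false else true))) && (9 == (if (let q = true in q) then (if false then 8 else 3) else (if true then 2 else 7)))))
step 10: [if@1.0] (false && ((if false then (true && false) else (if true then false else true)) && (9 == (if (let q = true in q) then (if false then 8 else 3) else (if true then 2 else 7)))))
step 11: [if@1.0] (false && ((if true then false else true) && (9 == (if (let q = true in q) then (if false then 8 else 3) else (if true then 2 else 7)))))
step 12: [if@1.0] (false && (false && (9 == (if (let q = true in q) then (if false then 8 else 3) else (if true then 2 else 7)))))
step 13: [let@1.1.1.0] (false && (false && (9 == (if true then (if false then 8 else 3) else (if true then 2 else 7)))))
step 14: [if@1.1.1] (false && (false && (9 == (if false then 8 else 3))))
step 15: [if@1.1.1] (false && (false && (9 == 3)))
step 16: [delta@1.1] (false && (false && false))
step 17: [delta@1] (false && false)
step 18: [delta@root] false

Answer: false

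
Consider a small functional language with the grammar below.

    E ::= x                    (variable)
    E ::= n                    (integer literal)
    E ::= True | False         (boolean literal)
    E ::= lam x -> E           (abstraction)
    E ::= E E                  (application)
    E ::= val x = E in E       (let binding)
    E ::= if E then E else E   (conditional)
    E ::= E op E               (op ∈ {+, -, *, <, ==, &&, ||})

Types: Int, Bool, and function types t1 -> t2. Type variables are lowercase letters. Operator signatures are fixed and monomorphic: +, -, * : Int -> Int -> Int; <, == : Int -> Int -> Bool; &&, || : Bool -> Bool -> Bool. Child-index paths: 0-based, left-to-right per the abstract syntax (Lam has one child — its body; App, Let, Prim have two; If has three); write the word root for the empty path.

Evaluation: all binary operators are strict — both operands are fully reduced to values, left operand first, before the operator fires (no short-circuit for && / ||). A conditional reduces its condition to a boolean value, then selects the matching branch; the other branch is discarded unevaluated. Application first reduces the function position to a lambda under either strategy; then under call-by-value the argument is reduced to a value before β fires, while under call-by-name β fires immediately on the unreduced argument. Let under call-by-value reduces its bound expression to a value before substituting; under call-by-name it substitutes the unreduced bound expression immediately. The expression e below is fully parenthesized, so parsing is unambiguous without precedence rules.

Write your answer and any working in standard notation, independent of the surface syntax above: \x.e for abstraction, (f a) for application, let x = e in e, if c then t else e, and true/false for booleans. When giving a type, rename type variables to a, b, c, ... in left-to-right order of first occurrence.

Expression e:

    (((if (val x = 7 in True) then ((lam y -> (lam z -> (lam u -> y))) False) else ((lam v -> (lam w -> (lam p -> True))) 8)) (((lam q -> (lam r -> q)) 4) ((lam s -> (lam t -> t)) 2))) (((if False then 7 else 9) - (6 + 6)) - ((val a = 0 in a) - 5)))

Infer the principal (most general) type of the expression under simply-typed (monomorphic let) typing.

Derivation:
let x : Int
  unify Bool ~ Bool
y : a
\u._ : c -> a
\z._ : b -> c -> a
\y._ : a -> b -> c -> a
  unify a -> b -> c -> a ~ Bool -> d
  unify a ~ Bool
  unify b -> c -> Bool ~ d
_ _ : b -> c -> Bool
\p._ : g -> Bool
\w._ : f -> g -> Bool
\v._ : e -> f -> g -> Bool
  unify e -> f -> g -> Bool ~ Int -> h
  unify e ~ Int
  unify f -> g -> Bool ~ h
_ _ : f -> g -> Bool
  unify b -> c -> Bool ~ f -> g -> Bool
  unify b ~ f
  unify c -> Bool ~ g -> Bool
  unify c ~ g
  unify Bool ~ Bool
q : i
\r._ : j -> i
\q._ : i -> j -> i
  unify i -> j -> i ~ Int -> k
  unify i ~ Int
  unify j -> Int ~ k
_ _ : j -> Int
t : m
\t._ : m -> m
\s._ : l -> m -> m
  unify l -> m -> m ~ Int -> n
  unify l ~ Int
  unify m -> m ~ n
_ _ : m -> m
  unify j -> Int ~ (m -> m) -> o
  unify j ~ m -> m
  unify Int ~ o
_ _ : Int
  unify f -> g -> Bool ~ Int -> p
  unify f ~ Int
  unify g -> Bool ~ p
_ _ : g -> Bool
  unify Bool ~ Bool
  unify Int ~ Int
  unify Int ~ Int
  unify Int ~ Int
  unify Int ~ Int
  unify Int ~ Int
  unify Int ~ Int
let a : Int
a : Int
  unify Int ~ Int
  unify Int ~ Int
  unify Int ~ Int
  unify g -> Bool ~ Int -> q
  unify g ~ Int
  unify Bool ~ q
_ _ : Bool

Answer: Bool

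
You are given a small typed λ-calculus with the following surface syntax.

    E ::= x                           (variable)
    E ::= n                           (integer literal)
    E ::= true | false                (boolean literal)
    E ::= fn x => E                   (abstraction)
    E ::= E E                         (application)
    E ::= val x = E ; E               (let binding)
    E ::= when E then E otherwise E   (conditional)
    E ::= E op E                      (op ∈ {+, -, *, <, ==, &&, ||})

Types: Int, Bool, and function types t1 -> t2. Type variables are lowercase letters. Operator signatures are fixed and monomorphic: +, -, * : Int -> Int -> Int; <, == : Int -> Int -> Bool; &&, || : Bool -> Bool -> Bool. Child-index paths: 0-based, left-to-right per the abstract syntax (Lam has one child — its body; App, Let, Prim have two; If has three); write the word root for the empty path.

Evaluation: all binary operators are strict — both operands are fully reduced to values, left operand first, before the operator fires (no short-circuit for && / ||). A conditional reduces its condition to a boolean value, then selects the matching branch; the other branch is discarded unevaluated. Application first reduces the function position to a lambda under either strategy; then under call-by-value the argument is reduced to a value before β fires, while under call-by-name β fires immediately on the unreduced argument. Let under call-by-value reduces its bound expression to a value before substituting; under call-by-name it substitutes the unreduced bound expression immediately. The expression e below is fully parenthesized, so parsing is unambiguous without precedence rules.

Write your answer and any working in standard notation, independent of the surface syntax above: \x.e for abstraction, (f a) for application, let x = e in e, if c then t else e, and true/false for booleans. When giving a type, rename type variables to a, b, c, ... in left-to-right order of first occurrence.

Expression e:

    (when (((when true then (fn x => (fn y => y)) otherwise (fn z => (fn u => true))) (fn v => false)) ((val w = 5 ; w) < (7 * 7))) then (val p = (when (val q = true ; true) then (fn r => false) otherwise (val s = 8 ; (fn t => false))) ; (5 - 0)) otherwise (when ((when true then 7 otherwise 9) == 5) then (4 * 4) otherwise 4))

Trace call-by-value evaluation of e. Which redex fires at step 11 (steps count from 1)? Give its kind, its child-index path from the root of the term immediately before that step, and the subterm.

Trace:
step 0: (if (((if true then (\x.(\y.y)) else (\z.(\u.true))) (\v.false)) ((let w = 5 in w) < (7 * 7))) then (let p = (if (let q = true in true) then (\r.false) else (let s = 8 in (\t.false))) in (5 - 0)) else (if ((if true then 7 else 9) == 5) then (4 * 4) else 4))
step 1: [if@0.0.0] (if (((\x.(\y.y)) (\v.false)) ((let w = 5 in w) < (7 * 7))) then (let p = (if (let q = true in true) then (\r.false) else (let s = 8 in (\t.false))) in (5 - 0)) else (if ((if true then 7 else 9) == 5) then (4 * 4) else 4))
step 2: [beta@0.0] (if ((\y.y) ((let w = 5 in w) < (7 * 7))) then (let p = (if (let q = true in true) then (\r.false) else (let s = 8 in (\t.false))) in (5 - 0)) else (if ((if true then 7 else 9) == 5) then (4 * 4) else 4))
step 3: [let@0.1.0] (if ((\y.y) (5 < (7 * 7))) then (let p = (if (let q = true in true) then (\r.false) else (let s = 8 in (\t.false))) in (5 - 0)) else (if ((if true then 7 else 9) == 5) then (4 * 4) else 4))
step 4: [delta@0.1.1] (if ((\y.y) (5 < 49)) then (let p = (if (let q = true in true) then (\r.false) else (let s = 8 in (\t.false))) in (5 - 0)) else (if ((if true then 7 else 9) == 5) then (4 * 4) else 4))
step 5: [delta@0.1] (if ((\y.y) true) then (let p = (if (let q = true in true) then (\r.false) else (let s = 8 in (\t.false))) in (5 - 0)) else (if ((if true then 7 else 9) == 5) then (4 * 4) else 4))
step 6: [beta@0] (if true then (let p = (if (let q = true in true) then (\r.false) else (let s = 8 in (\t.false))) in (5 - 0)) else (if ((if true then 7 else 9) == 5) then (4 * 4) else 4))
step 7: [if@root] (let p = (if (let q = true in true) then (\r.false) else (let s = 8 in (\t.false))) in (5 - 0))
step 8: [let@0.0] (let p = (if true then (\r.false) else (let s = 8 in (\t.false))) in (5 - 0))
step 9: [if@0] (let p = (\r.false) in (5 - 0))
step 10: [let@root] (5 - 0)
step 11: [delta@root] 5

Answer: delta at root : (5 - 0)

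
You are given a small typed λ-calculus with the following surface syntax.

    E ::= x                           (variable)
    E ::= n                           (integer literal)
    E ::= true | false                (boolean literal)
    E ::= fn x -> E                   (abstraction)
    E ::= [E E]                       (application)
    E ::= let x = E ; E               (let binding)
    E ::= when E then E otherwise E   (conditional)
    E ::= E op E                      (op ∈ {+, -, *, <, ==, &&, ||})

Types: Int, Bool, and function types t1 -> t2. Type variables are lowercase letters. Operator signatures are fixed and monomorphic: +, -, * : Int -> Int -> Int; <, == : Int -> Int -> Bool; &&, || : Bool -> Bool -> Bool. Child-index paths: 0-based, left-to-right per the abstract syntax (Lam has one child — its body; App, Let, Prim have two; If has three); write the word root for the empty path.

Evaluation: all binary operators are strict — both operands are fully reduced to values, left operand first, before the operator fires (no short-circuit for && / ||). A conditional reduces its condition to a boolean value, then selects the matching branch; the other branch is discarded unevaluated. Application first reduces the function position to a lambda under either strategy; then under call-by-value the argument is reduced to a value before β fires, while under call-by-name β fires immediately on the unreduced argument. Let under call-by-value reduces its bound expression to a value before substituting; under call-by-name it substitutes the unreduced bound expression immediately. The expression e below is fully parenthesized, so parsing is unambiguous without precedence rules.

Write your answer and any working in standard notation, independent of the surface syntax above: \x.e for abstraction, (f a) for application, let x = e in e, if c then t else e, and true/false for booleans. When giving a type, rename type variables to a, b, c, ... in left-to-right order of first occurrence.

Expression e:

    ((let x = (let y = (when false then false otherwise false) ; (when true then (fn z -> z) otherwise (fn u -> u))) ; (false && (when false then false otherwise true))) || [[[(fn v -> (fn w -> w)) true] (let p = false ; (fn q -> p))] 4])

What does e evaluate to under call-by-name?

Derivation:
step 0: ((let x = (let y = (if false then false else false) in (if true then (\z.z) else (\u.u))) in (false && (if false then false else true))) || ((((\v.(\w.w)) true) (let p = false in (\q.p))) 4))
step 1: [let@0] ((false && (if false then false else true)) || ((((\v.(\w.w)) true) (let p = false in (\q.p))) 4))
step 2: [if@0.1] ((false && true) || ((((\v.(\w.w)) true) (let p = false in (\q.p))) 4))
step 3: [delta@0] (false || ((((\v.(\w.w)) true) (let p = false in (\q.p))) 4))
step 4: [beta@1.0.0] (false || (((\w.w) (let p = false in (\q.p))) 4))
step 5: [beta@1.0] (false || ((let p = false in (\q.p)) 4))
step 6: [let@1.0] (false || ((\q.false) 4))
step 7: [beta@1] (false || false)
step 8: [delta@root] false

Answer: false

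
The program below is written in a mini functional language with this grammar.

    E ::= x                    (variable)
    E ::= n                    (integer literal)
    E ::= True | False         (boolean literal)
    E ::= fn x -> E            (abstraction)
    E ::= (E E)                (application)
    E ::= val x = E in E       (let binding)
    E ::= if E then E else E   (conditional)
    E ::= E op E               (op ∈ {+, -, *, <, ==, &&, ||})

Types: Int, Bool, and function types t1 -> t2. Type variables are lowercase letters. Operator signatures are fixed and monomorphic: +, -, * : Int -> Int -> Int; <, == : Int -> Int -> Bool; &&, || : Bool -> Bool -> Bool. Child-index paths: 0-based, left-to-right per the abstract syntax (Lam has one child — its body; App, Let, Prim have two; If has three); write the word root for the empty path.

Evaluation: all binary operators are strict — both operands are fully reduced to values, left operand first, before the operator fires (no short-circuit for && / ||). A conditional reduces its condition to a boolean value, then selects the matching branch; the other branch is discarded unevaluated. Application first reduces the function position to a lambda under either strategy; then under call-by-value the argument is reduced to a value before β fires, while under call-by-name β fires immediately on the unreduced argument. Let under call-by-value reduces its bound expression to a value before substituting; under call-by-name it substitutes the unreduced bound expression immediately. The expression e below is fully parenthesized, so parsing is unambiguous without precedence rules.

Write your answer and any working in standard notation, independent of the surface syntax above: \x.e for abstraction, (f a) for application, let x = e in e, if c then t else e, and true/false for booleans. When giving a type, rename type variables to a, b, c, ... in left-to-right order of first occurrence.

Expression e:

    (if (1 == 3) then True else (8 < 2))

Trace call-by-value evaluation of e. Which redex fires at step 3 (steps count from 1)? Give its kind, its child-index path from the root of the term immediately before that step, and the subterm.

Answer: delta at root : (8 < 2)

Trace:
step 0: (if (1 == 3) then true else (8 < 2))
step 1: [delta@0] (if false then true else (8 < 2))
step 2: [if@root] (8 < 2)
step 3: [delta@root] false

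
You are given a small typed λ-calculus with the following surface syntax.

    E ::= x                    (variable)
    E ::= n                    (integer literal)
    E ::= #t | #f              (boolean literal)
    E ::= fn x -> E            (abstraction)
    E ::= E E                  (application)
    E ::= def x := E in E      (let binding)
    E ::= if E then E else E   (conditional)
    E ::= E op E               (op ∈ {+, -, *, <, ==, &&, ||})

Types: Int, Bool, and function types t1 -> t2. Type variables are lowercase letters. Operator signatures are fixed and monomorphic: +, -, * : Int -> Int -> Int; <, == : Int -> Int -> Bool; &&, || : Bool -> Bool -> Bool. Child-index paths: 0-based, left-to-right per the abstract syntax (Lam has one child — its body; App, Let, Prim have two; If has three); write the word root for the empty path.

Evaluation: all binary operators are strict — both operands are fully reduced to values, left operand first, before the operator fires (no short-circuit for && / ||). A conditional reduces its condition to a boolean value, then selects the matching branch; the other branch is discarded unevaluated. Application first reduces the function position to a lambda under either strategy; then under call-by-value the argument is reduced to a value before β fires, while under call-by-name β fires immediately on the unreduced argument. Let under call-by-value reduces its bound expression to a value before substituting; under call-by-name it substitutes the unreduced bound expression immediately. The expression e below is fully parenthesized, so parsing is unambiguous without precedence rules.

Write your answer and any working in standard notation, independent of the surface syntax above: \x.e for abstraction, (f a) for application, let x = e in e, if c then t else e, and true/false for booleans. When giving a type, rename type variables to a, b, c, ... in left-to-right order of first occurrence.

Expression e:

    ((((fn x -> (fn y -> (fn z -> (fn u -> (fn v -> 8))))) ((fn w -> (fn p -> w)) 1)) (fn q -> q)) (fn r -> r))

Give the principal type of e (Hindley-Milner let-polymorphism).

Answer: a -> b -> Int

Derivation:
\v._ : e -> Int
\u._ : d -> e -> Int
\z._ : c -> d -> e -> Int
\y._ : b -> c -> d -> e -> Int
\x._ : a -> b -> c -> d -> e -> Int
w : f
\p._ : g -> f
\w._ : f -> g -> f
  unify f -> g -> f ~ Int -> h
  unify f ~ Int
  unify g -> Int ~ h
_ _ : g -> Int
  unify a -> b -> c -> d -> e -> Int ~ (g -> Int) -> i
  unify a ~ g -> Int
  unify b -> c -> d -> e -> Int ~ i
_ _ : b -> c -> d -> e -> Int
q : j
\q._ : j -> j
  unify b -> c -> d -> e -> Int ~ (j -> j) -> k
  unify b ~ j -> j
  unify c -> d -> e -> Int ~ k
_ _ : c -> d -> e -> Int
r : l
\r._ : l -> l
  unify c -> d -> e -> Int ~ (l -> l) -> m
  unify c ~ l -> l
  unify d -> e -> Int ~ m
_ _ : d -> e -> Int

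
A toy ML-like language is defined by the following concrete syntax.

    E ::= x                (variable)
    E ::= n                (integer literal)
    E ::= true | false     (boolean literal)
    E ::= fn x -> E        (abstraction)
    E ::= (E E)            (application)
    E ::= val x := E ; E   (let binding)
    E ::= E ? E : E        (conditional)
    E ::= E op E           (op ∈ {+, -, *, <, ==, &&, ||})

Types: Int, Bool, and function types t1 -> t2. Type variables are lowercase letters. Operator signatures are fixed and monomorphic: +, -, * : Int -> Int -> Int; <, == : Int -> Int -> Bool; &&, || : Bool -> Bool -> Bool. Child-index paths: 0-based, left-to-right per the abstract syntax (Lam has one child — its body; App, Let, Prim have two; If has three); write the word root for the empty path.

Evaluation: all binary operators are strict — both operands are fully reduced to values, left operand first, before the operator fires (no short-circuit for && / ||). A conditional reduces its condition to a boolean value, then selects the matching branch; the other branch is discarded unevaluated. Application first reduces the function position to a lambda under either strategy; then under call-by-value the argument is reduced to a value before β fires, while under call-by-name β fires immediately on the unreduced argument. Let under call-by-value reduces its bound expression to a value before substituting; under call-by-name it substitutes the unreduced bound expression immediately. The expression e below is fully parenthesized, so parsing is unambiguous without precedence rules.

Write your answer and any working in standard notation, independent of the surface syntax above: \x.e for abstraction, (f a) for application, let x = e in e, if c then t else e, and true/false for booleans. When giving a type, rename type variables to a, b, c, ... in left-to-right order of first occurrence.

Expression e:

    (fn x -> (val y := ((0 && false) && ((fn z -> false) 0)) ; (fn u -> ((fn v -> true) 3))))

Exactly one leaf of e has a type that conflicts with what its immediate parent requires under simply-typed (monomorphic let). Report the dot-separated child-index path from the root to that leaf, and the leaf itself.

Trace:
  unify Int ~ Bool
  FAIL: mismatch Int ~ Bool

Answer: 0.0.0.0 : 0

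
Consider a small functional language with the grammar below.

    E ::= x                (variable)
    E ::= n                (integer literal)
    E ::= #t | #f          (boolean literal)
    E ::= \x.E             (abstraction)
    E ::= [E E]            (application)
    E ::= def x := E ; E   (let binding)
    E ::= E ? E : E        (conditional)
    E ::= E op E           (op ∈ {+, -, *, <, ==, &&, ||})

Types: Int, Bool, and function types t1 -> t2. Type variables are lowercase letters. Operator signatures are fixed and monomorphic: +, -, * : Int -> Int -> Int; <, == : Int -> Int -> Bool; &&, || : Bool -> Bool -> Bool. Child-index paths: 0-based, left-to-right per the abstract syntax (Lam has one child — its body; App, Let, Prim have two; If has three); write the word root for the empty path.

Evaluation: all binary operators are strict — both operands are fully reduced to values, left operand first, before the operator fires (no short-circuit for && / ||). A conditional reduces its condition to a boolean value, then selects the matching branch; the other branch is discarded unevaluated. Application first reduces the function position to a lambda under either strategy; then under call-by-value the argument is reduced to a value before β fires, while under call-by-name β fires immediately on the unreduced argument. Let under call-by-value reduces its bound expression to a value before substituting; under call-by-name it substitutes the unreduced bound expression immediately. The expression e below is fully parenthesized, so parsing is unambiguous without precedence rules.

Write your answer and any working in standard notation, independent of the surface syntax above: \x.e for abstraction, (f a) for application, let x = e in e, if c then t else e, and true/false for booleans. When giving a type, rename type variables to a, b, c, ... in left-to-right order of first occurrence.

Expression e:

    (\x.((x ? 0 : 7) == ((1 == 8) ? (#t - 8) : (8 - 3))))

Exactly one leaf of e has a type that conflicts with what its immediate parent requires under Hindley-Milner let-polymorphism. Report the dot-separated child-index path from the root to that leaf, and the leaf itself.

Derivation:
x : a
  unify a ~ Bool
  unify Int ~ Int
  unify Int ~ Int
  unify Int ~ Int
  unify Int ~ Int
  unify Bool ~ Bool
  unify Bool ~ Int
  FAIL: mismatch Bool ~ Int

Answer: 0.1.1.0 : true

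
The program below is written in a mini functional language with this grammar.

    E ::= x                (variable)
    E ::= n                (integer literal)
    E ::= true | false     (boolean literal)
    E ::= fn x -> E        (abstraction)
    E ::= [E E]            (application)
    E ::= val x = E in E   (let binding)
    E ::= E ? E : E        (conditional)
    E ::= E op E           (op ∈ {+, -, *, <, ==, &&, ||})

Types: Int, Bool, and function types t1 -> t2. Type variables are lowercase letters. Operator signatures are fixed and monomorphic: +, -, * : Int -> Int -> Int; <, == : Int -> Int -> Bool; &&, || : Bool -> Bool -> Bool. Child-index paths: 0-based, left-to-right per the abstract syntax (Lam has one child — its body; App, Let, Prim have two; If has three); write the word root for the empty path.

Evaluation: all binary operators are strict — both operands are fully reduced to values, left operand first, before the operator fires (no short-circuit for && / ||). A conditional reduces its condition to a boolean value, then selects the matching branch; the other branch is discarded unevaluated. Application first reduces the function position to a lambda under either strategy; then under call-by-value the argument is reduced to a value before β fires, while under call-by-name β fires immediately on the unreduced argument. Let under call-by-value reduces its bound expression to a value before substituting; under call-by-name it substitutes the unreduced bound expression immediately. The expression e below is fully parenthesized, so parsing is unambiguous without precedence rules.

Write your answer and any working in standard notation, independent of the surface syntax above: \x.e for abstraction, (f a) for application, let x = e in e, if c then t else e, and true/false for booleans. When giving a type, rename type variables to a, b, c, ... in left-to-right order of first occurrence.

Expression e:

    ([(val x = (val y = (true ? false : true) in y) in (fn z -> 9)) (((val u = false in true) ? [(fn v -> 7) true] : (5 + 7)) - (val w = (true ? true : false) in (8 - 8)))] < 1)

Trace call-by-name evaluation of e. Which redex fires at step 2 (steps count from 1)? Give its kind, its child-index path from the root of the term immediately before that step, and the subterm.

Working:
step 0: (((let x = (let y = (if true then false else true) in y) in (\z.9)) ((if (let u = false in true) then ((\v.7) true) else (5 + 7)) - (let w = (if true then true else false) in (8 - 8)))) < 1)
step 1: [let@0.0] (((\z.9) ((if (let u = false in true) then ((\v.7) true) else (5 + 7)) - (let w = (if true then true else false) in (8 - 8)))) < 1)
step 2: [beta@0] (9 < 1)

Answer: beta at 0 : ((\z.9) ((if (let u = false in true) then ((\v.7) true) else (5 + 7)) - (let w = (if true then true else false) in (8 - 8))))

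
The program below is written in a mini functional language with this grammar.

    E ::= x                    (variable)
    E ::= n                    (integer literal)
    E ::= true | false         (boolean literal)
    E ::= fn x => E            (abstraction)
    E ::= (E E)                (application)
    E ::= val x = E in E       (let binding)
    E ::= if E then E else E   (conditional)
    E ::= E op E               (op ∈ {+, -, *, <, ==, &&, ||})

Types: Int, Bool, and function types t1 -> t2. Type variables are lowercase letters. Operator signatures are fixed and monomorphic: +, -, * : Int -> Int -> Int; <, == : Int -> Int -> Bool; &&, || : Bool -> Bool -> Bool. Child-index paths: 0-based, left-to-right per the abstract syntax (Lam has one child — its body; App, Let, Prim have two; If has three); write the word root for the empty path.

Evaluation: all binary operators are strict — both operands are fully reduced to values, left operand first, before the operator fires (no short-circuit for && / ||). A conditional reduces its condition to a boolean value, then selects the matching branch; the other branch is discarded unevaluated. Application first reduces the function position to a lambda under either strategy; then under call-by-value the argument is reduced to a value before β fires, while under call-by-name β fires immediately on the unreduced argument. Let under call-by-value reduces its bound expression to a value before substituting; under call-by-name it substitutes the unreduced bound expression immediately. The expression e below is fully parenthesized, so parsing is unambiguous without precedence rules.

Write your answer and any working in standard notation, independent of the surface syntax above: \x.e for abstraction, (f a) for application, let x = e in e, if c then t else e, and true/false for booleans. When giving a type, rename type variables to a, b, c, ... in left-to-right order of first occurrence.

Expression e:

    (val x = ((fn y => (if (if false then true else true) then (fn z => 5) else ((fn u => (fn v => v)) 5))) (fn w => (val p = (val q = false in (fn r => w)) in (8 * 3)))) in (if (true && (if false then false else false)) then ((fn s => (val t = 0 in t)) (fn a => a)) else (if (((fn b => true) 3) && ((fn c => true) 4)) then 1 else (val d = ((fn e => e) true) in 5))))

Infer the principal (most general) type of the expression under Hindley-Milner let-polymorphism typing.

Derivation:
  unify Bool ~ Bool
  unify Bool ~ Bool
  unify Bool ~ Bool
\z._ : b -> Int
v : d
\v._ : d -> d
\u._ : c -> d -> d
  unify c -> d -> d ~ Int -> e
  unify c ~ Int
  unify d -> d ~ e
_ _ : d -> d
  unify b -> Int ~ d -> d
  unify b ~ d
  unify Int ~ d
\y._ : a -> Int -> Int
let q : Bool
w : f
\r._ : g -> f
let p : forall. g -> f
  unify Int ~ Int
  unify Int ~ Int
\w._ : f -> Int
  unify a -> Int -> Int ~ (f -> Int) -> h
  unify a ~ f -> Int
  unify Int -> Int ~ h
_ _ : Int -> Int
let x : Int -> Int
  unify Bool ~ Bool
  unify Bool ~ Bool
  unify Bool ~ Bool
  unify Bool ~ Bool
  unify Bool ~ Bool
let t : Int
t : Int
\s._ : i -> Int
a : j
\a._ : j -> j
  unify i -> Int ~ (j -> j) -> k
  unify i ~ j -> j
  unify Int ~ k
_ _ : Int
\b._ : l -> Bool
  unify l -> Bool ~ Int -> m
  unify l ~ Int
  unify Bool ~ m
_ _ : Bool
  unify Bool ~ Bool
\c._ : n -> Bool
  unify n -> Bool ~ Int -> o
  unify n ~ Int
  unify Bool ~ o
_ _ : Bool
  unify Bool ~ Bool
  unify Bool ~ Bool
e : p
\e._ : p -> p
  unify p -> p ~ Bool -> q
  unify p ~ Bool
  unify Bool ~ q
_ _ : Bool
let d : Bool
  unify Int ~ Int
  unify Int ~ Int

Answer: Int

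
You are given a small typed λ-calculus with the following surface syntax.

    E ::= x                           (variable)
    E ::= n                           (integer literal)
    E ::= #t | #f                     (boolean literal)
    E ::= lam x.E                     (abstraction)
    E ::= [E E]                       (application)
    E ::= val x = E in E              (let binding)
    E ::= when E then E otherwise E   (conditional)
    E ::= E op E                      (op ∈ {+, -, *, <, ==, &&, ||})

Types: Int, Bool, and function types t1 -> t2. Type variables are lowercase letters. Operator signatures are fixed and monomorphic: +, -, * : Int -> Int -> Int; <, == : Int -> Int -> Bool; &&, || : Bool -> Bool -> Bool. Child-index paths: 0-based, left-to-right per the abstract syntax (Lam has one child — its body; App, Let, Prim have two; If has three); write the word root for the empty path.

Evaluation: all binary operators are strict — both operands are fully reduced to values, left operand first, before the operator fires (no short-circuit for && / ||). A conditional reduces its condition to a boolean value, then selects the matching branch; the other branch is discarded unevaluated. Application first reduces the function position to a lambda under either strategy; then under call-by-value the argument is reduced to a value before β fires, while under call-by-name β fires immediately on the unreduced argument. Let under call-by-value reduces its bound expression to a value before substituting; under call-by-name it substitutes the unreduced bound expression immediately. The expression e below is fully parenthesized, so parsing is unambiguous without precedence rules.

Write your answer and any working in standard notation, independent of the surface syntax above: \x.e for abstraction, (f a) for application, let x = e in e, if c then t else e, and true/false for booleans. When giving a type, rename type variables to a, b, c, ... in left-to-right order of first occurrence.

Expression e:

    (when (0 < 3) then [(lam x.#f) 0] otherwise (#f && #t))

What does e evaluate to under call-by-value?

Answer: false

Trace:
step 0: (if (0 < 3) then ((\x.false) 0) else (false && true))
step 1: [delta@0] (if true then ((\x.false) 0) else (false && true))
step 2: [if@root] ((\x.false) 0)
step 3: [beta@root] false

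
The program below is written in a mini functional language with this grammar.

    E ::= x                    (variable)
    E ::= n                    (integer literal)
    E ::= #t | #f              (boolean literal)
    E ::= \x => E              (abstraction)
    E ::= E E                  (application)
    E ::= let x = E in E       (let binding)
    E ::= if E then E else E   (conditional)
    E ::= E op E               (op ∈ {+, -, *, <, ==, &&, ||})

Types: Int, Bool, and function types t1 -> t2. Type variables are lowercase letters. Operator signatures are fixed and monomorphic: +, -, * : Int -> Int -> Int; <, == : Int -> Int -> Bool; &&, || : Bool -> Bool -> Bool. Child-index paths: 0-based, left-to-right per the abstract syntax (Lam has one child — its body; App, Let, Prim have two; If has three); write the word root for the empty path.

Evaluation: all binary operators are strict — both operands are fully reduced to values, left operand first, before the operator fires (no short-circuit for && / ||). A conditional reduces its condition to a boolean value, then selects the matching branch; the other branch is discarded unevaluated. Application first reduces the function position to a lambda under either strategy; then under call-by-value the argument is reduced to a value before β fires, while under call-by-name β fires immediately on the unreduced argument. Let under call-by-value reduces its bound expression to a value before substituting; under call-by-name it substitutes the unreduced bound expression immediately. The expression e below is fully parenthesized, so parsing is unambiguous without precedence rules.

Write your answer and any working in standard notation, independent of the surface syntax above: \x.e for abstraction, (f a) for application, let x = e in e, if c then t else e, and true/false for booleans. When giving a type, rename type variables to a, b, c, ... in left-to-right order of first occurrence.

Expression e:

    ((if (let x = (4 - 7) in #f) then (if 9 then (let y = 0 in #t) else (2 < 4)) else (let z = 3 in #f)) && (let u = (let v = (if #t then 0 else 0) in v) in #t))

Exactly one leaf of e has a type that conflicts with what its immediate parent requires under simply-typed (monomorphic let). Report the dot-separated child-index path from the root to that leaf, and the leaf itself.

Answer: 0.1.0 : 9

Derivation:
  unify Int ~ Int
  unify Int ~ Int
let x : Int
  unify Bool ~ Bool
  unify Int ~ Bool
  FAIL: mismatch Int ~ Bool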